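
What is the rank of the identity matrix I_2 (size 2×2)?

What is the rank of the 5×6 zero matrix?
rank(I_2) = 2, rank(0) = 0

The identity I_2 has 2 columns that are the standard basis vectors e_1, …, e_2. These are linearly independent, so all 2 columns are pivots and rank(I_2) = 2.
The 5×6 zero matrix has every entry zero, so every row is the zero row and there are no pivots; rank(0) = 0.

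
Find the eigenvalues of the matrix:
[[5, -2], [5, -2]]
λ = 0 and λ = 3

Characteristic equation: det(A - λI) = 0
λ² - (trace)λ + (det) = 0
λ² - (3)λ + (0) = 0
λ² - 3λ + 0 = 0
Solving: λ = 0, 3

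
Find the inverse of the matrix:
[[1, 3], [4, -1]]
[[1/13, 3/13], [4/13, -1/13]]

For [[a,b],[c,d]], inverse = (1/det)·[[d,-b],[-c,a]]
det = 1·-1 - 3·4 = -13
Inverse = (1/-13)·[[-1, -3], [-4, 1]]
        = [[1/13, 3/13], [4/13, -1/13]]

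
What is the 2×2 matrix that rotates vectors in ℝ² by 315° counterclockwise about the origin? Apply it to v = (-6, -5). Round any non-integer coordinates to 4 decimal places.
R = [[√2/2, √2/2], [-√2/2, √2/2]]; R·v = (-7.7782, 0.7071)

A counterclockwise rotation by angle θ in ℝ² has matrix R(θ) = [[cos θ, -sin θ], [sin θ, cos θ]].
For θ = 315°: cos θ = √2/2, sin θ = -√2/2.
R(315°) = [[√2/2, √2/2], [-√2/2, √2/2]].
R·v = [√2/2·-6 + (√2/2)·-5, -√2/2·-6 + √2/2·-5] = (-7.7782, 0.7071).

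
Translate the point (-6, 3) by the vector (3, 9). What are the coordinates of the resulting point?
(-3, 12)

Translation by (3, 9):
x' = -6 + 3 = -3
y' = 3 + 9 = 12
Homogeneous matrix: [[1, 0, 3], [0, 1, 9], [0, 0, 1]]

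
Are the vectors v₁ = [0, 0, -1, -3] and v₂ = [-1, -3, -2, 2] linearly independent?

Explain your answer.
Yes, linearly independent

Two vectors are linearly dependent iff one is a scalar multiple of the other.
No single scalar k satisfies v₂ = k·v₁ (the ratios of corresponding entries disagree), so v₁ and v₂ are linearly independent.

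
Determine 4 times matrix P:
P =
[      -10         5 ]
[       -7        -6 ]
4P =
[      -40        20 ]
[      -28       -24 ]

Scalar multiplication is elementwise: (4P)[i][j] = 4 * P[i][j].
  (4P)[0][0] = 4 * (-10) = -40
  (4P)[0][1] = 4 * (5) = 20
  (4P)[1][0] = 4 * (-7) = -28
  (4P)[1][1] = 4 * (-6) = -24
4P =
[      -40        20 ]
[      -28       -24 ]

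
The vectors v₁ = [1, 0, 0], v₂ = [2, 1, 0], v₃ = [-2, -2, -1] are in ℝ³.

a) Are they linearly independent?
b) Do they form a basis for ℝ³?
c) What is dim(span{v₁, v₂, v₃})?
Yes independent, yes basis, dim = 3

Stack v₁, v₂, v₃ as rows of a 3×3 matrix.
[[1, 0, 0]; [2, 1, 0]; [-2, -2, -1]] is already lower triangular with nonzero diagonal entries (1, 1, -1), so its determinant is the product of the diagonal entries, det = (1)·(1)·(-1) = -1 ≠ 0, and the rows are linearly independent.
Three linearly independent vectors in ℝ³ form a basis for ℝ³, so dim(span{v₁,v₂,v₃}) = 3.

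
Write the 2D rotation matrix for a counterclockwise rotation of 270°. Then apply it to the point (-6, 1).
R = [[0, 1], [-1, 0]]; R·(-6, 1) = (1, 6)

Rotation matrix formula: R(θ) = [[cos θ, -sin θ], [sin θ, cos θ]]
For θ = 270°:
cos(270°) = 0
sin(270°) = -1
R = [[0, 1], [-1, 0]]
Apply to (-6, 1): [0·-6 + (1)·1, -1·-6 + 0·1] = (1, 6)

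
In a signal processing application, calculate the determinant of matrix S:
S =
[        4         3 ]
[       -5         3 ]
det(S) = 27

For a 2×2 matrix [[a, b], [c, d]], det = a*d - b*c.
det(S) = (4)*(3) - (3)*(-5) = 12 + 15 = 27.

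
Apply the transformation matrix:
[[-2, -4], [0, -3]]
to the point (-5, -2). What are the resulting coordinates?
(18, 6)

Matrix multiplication:
[[-2, -4], [0, -3]] × [-5, -2]ᵀ
= [-2×-5 + -4×-2, 0×-5 + -3×-2]ᵀ
= [18.0000, 6.0000]ᵀ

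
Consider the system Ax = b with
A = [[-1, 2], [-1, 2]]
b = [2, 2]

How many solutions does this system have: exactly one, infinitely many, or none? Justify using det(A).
Infinitely many solutions

det(A) = (-1)*(2) - (2)*(-1) = 0, so A is singular (column 2 is -2 times column 1).
b = [2, 2] = -2 * column 1 of A, so b lies in the column space of A.
A singular matrix whose right-hand side is in its column space gives a 1-parameter family of solutions — infinitely many.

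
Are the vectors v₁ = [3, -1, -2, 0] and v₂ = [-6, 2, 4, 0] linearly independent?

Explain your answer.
No, linearly dependent (v₂ = -2·v₁)

Check whether there is a scalar k with v₂ = k·v₁.
Comparing components, k = -2 satisfies -2·[3, -1, -2, 0] = [-6, 2, 4, 0].
Since v₂ is a scalar multiple of v₁, the two vectors are linearly dependent.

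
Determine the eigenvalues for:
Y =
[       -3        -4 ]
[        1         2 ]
λ = -2, 1

Solve det(Y - λI) = 0. For a 2×2 matrix the characteristic equation is λ² - (trace)λ + det = 0.
trace(Y) = a + d = -3 + 2 = -1.
det(Y) = a*d - b*c = (-3)*(2) - (-4)*(1) = -6 + 4 = -2.
Characteristic equation: λ² - (-1)λ + (-2) = 0.
Discriminant = (-1)² - 4*(-2) = 1 + 8 = 9.
λ = (-1 ± √9) / 2 = (-1 ± 3) / 2 = -2, 1.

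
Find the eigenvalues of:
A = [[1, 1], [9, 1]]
λ = -2, 4

Solve det(A - λI) = 0. For a 2×2 matrix this is λ² - (trace)λ + det = 0.
trace(A) = 1 + 1 = 2.
det(A) = (1)*(1) - (1)*(9) = 1 - 9 = -8.
Characteristic equation: λ² - (2)λ + (-8) = 0.
Discriminant: (2)² - 4*(-8) = 4 + 32 = 36.
Roots: λ = (2 ± √36) / 2 = -2, 4.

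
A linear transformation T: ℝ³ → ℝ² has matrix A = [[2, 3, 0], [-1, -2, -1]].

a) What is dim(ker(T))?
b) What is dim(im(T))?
dim(ker) = 1, dim(im) = 2

The two rows are not scalar multiples of one another (no single k satisfies row 2 = k × row 1), so they are linearly independent.
Thus rank(A) = 2.
dim(im(T)) = rank(A) = 2.
By the rank-nullity theorem applied to T: ℝ³ → ℝ², rank(A) + nullity(A) = 3 (the domain dimension), so dim(ker(T)) = 3 - 2 = 1.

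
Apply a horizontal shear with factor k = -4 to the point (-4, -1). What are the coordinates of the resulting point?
(0, -1)

Shear matrix for horizontal shear with factor k = -4:
[[1, -4], [0, 1]]
Result: (-4, -1) → (0, -1)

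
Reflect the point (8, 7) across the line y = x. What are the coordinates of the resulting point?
(7, 8)

Reflection across line y = x: (8, 7) → (7, 8)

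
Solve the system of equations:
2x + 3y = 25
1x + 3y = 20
x = 5, y = 5

Use elimination (row reduction):
Equation 1: 2x + 3y = 25.
Equation 2: 1x + 3y = 20.
Multiply Eq1 by 1 and Eq2 by 2: 2x + 3y = 25;  2x + 6y = 40.
Subtract: (3)y = 15, so y = 5.
Back-substitute into Eq1: 2x + 3*(5) = 25, so x = 5.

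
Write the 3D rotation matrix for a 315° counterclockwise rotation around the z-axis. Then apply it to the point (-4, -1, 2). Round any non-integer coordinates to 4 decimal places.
R = [[√2/2, √2/2, 0], [-√2/2, √2/2, 0], [0, 0, 1]]; R·(-4, -1, 2) = (-3.5355, 2.1213, 2.0000)

Rotation matrix for 315° around z-axis:
cos(315°) = √2/2, sin(315°) = -√2/2
R = [[√2/2, √2/2, 0], [-√2/2, √2/2, 0], [0, 0, 1]]
Apply to (-4, -1, 2): R·[-4, -1, 2]ᵀ = (-3.5355, 2.1213, 2.0000)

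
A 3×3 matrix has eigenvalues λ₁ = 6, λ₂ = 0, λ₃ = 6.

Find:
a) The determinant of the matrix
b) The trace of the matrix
det = 0, trace = 12

Two standard eigenvalue identities:
- det(A) equals the product of the eigenvalues (counted with multiplicity).
- trace(A) equals the sum of the eigenvalues.
det(A) = (6)*(0)*(6) = 0.
trace(A) = 6 + 0 + 6 = 12.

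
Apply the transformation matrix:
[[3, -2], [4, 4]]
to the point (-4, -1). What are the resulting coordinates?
(-10, -20)

Matrix multiplication:
[[3, -2], [4, 4]] × [-4, -1]ᵀ
= [3×-4 + -2×-1, 4×-4 + 4×-1]ᵀ
= [-10.0000, -20.0000]ᵀ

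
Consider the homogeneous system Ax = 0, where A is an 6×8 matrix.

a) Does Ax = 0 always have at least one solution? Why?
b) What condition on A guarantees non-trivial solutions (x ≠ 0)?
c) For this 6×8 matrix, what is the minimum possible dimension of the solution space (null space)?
a) Yes, x = 0 is always a solution. b) When A has linearly dependent columns (rank < n). c) Minimum nullity = 2.

a) x = 0 satisfies A·0 = 0, so the zero vector is always a solution.
b) Non-trivial solutions exist iff the columns of A are linearly dependent, equivalently rank(A) < n (the number of columns).
c) By rank-nullity, rank(A) + nullity(A) = n = 8. Since A has only 6 rows, rank(A) ≤ 6, so nullity(A) ≥ 8 - 6 = 2.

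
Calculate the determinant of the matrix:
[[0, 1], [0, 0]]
0

For a 2×2 matrix [[a, b], [c, d]], det = ad - bc
det = (0)(0) - (1)(0) = 0 - 0 = 0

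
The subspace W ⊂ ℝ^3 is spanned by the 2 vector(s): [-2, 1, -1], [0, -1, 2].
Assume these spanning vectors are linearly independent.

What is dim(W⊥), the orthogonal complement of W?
dim(W⊥) = 1

For any subspace W of ℝ^n, dim(W) + dim(W⊥) = n (the whole-space dimension).
Here the given 2 vectors are linearly independent, so dim(W) = 2.
Thus dim(W⊥) = n - dim(W) = 3 - 2 = 1.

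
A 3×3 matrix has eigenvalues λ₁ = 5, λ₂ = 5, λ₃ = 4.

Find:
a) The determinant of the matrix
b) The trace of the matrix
det = 100, trace = 14

Two standard eigenvalue identities:
- det(A) equals the product of the eigenvalues (counted with multiplicity).
- trace(A) equals the sum of the eigenvalues.
det(A) = (5)*(5)*(4) = 100.
trace(A) = 5 + 5 + 4 = 14.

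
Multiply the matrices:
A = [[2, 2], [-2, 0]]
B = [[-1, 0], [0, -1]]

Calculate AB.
[[-2, -2], [2, 0]]

Each entry (i,j) of AB = sum over k of A[i][k]*B[k][j].
(AB)[0][0] = (2)*(-1) + (2)*(0) = -2
(AB)[0][1] = (2)*(0) + (2)*(-1) = -2
(AB)[1][0] = (-2)*(-1) + (0)*(0) = 2
(AB)[1][1] = (-2)*(0) + (0)*(-1) = 0
AB = [[-2, -2], [2, 0]]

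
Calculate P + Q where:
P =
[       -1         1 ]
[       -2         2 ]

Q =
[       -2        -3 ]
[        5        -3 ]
P + Q =
[       -3        -2 ]
[        3        -1 ]

Matrix addition is elementwise: (P+Q)[i][j] = P[i][j] + Q[i][j].
  (P+Q)[0][0] = (-1) + (-2) = -3
  (P+Q)[0][1] = (1) + (-3) = -2
  (P+Q)[1][0] = (-2) + (5) = 3
  (P+Q)[1][1] = (2) + (-3) = -1
P + Q =
[       -3        -2 ]
[        3        -1 ]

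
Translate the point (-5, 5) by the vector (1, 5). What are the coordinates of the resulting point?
(-4, 10)

Translation by (1, 5):
x' = -5 + 1 = -4
y' = 5 + 5 = 10
Homogeneous matrix: [[1, 0, 1], [0, 1, 5], [0, 0, 1]]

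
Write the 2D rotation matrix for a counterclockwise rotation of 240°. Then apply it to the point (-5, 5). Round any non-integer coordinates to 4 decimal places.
R = [[-1/2, √3/2], [-√3/2, -1/2]]; R·(-5, 5) = (6.8301, 1.8301)

Rotation matrix formula: R(θ) = [[cos θ, -sin θ], [sin θ, cos θ]]
For θ = 240°:
cos(240°) = -1/2
sin(240°) = -√3/2
R = [[-1/2, √3/2], [-√3/2, -1/2]]
Apply to (-5, 5): [-1/2·-5 + (√3/2)·5, -√3/2·-5 + -1/2·5] = (6.8301, 1.8301)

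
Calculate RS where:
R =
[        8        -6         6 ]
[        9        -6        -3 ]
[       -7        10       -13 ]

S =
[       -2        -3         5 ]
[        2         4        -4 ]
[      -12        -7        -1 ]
RS =
[     -100       -90        58 ]
[        6       -30        72 ]
[      190       152       -62 ]

Matrix multiplication: (RS)[i][j] = sum over k of R[i][k] * S[k][j].
  (RS)[0][0] = (8)*(-2) + (-6)*(2) + (6)*(-12) = -100
  (RS)[0][1] = (8)*(-3) + (-6)*(4) + (6)*(-7) = -90
  (RS)[0][2] = (8)*(5) + (-6)*(-4) + (6)*(-1) = 58
  (RS)[1][0] = (9)*(-2) + (-6)*(2) + (-3)*(-12) = 6
  (RS)[1][1] = (9)*(-3) + (-6)*(4) + (-3)*(-7) = -30
  (RS)[1][2] = (9)*(5) + (-6)*(-4) + (-3)*(-1) = 72
  (RS)[2][0] = (-7)*(-2) + (10)*(2) + (-13)*(-12) = 190
  (RS)[2][1] = (-7)*(-3) + (10)*(4) + (-13)*(-7) = 152
  (RS)[2][2] = (-7)*(5) + (10)*(-4) + (-13)*(-1) = -62
RS =
[     -100       -90        58 ]
[        6       -30        72 ]
[      190       152       -62 ]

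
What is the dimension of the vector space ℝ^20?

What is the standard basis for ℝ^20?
Dimension = 20; standard basis = {e_1, e_2, e_3, …, e_20}

ℝ^20 is the space of 20-tuples of real numbers; its dimension is 20.
The standard basis consists of 20 vectors: e_1, e_2, e_3, …, e_20, where e_i is the vector with 1 in position i and 0 elsewhere.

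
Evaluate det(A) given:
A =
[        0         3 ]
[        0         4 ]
det(A) = 0

For a 2×2 matrix [[a, b], [c, d]], det = a*d - b*c.
det(A) = (0)*(4) - (3)*(0) = 0 - 0 = 0.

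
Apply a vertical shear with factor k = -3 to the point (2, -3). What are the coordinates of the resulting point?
(2, -9)

Shear matrix for vertical shear with factor k = -3:
[[1, 0], [-3, 1]]
Result: (2, -3) → (2, -9)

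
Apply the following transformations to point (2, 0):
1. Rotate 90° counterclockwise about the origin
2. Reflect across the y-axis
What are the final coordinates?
(0, 2)

Step 1: Rotate 90° → (0, 2)
Step 2: Reflect across the y-axis → (0, 2)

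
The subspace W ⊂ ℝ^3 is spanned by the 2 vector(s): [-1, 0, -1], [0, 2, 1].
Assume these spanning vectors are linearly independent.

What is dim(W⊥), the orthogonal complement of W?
dim(W⊥) = 1

For any subspace W of ℝ^n, dim(W) + dim(W⊥) = n (the whole-space dimension).
Here the given 2 vectors are linearly independent, so dim(W) = 2.
Thus dim(W⊥) = n - dim(W) = 3 - 2 = 1.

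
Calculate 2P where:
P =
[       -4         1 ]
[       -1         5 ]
2P =
[       -8         2 ]
[       -2        10 ]

Scalar multiplication is elementwise: (2P)[i][j] = 2 * P[i][j].
  (2P)[0][0] = 2 * (-4) = -8
  (2P)[0][1] = 2 * (1) = 2
  (2P)[1][0] = 2 * (-1) = -2
  (2P)[1][1] = 2 * (5) = 10
2P =
[       -8         2 ]
[       -2        10 ]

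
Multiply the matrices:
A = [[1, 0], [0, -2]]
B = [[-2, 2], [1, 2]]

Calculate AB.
[[-2, 2], [-2, -4]]

Each entry (i,j) of AB = sum over k of A[i][k]*B[k][j].
(AB)[0][0] = (1)*(-2) + (0)*(1) = -2
(AB)[0][1] = (1)*(2) + (0)*(2) = 2
(AB)[1][0] = (0)*(-2) + (-2)*(1) = -2
(AB)[1][1] = (0)*(2) + (-2)*(2) = -4
AB = [[-2, 2], [-2, -4]]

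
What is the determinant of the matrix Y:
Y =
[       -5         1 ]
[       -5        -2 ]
det(Y) = 15

For a 2×2 matrix [[a, b], [c, d]], det = a*d - b*c.
det(Y) = (-5)*(-2) - (1)*(-5) = 10 + 5 = 15.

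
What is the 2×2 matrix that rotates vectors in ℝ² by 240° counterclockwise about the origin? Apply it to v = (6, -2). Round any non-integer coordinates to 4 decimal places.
R = [[-1/2, √3/2], [-√3/2, -1/2]]; R·v = (-4.7321, -4.1962)

A counterclockwise rotation by angle θ in ℝ² has matrix R(θ) = [[cos θ, -sin θ], [sin θ, cos θ]].
For θ = 240°: cos θ = -1/2, sin θ = -√3/2.
R(240°) = [[-1/2, √3/2], [-√3/2, -1/2]].
R·v = [-1/2·6 + (√3/2)·-2, -√3/2·6 + -1/2·-2] = (-4.7321, -4.1962).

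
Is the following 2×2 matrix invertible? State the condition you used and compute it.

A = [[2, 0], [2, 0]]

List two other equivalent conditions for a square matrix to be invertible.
No, not invertible; det(A) = 0 (two rows are equal, so the rows are linearly dependent). Equivalent conditions (failing for this A): rank(A) < 2; Ax = 0 has non-trivial solutions; 0 is an eigenvalue; the columns are linearly dependent.

To check invertibility, compute det(A).
In this matrix, row 0 and the last row are identical, so one row is a scalar multiple of another and the rows are linearly dependent.
A matrix with linearly dependent rows has det = 0 and is not invertible.
Equivalent failed conditions:
- rank(A) < 2.
- Ax = 0 has non-trivial solutions.
- 0 is an eigenvalue.
- The columns are linearly dependent.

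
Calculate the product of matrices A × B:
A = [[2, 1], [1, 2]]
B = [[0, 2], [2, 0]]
[[2, 4], [4, 2]]

Matrix multiplication:
C[0][0] = 2×0 + 1×2 = 2
C[0][1] = 2×2 + 1×0 = 4
C[1][0] = 1×0 + 2×2 = 4
C[1][1] = 1×2 + 2×0 = 2
Result: [[2, 4], [4, 2]]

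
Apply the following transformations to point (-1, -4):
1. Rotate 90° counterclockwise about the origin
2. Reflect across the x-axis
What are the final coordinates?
(4, 1)

Step 1: Rotate 90° → (4, -1)
Step 2: Reflect across the x-axis → (4, 1)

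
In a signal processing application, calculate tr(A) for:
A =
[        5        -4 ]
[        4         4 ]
tr(A) = 5 + 4 = 9

The trace of a square matrix is the sum of its diagonal entries.
Diagonal entries of A: A[0][0] = 5, A[1][1] = 4.
tr(A) = 5 + 4 = 9.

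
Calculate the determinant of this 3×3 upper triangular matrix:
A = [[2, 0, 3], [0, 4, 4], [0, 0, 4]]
32

The determinant of a triangular matrix is the product of its diagonal entries (the off-diagonal entries above the diagonal do not affect it).
det(A) = (2) * (4) * (4) = 32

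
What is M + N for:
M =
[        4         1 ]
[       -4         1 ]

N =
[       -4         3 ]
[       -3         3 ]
M + N =
[        0         4 ]
[       -7         4 ]

Matrix addition is elementwise: (M+N)[i][j] = M[i][j] + N[i][j].
  (M+N)[0][0] = (4) + (-4) = 0
  (M+N)[0][1] = (1) + (3) = 4
  (M+N)[1][0] = (-4) + (-3) = -7
  (M+N)[1][1] = (1) + (3) = 4
M + N =
[        0         4 ]
[       -7         4 ]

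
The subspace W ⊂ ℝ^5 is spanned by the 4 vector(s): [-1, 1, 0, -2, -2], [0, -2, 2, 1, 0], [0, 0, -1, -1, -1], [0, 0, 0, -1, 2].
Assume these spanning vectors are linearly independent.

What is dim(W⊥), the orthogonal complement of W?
dim(W⊥) = 1

For any subspace W of ℝ^n, dim(W) + dim(W⊥) = n (the whole-space dimension).
Here the given 4 vectors are linearly independent, so dim(W) = 4.
Thus dim(W⊥) = n - dim(W) = 5 - 4 = 1.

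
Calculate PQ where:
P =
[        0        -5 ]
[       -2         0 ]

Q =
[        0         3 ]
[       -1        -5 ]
PQ =
[        5        25 ]
[        0        -6 ]

Matrix multiplication: (PQ)[i][j] = sum over k of P[i][k] * Q[k][j].
  (PQ)[0][0] = (0)*(0) + (-5)*(-1) = 5
  (PQ)[0][1] = (0)*(3) + (-5)*(-5) = 25
  (PQ)[1][0] = (-2)*(0) + (0)*(-1) = 0
  (PQ)[1][1] = (-2)*(3) + (0)*(-5) = -6
PQ =
[        5        25 ]
[        0        -6 ]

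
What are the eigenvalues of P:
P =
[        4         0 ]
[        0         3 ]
λ = 3, 4

Solve det(P - λI) = 0. For a 2×2 matrix the characteristic equation is λ² - (trace)λ + det = 0.
trace(P) = a + d = 4 + 3 = 7.
det(P) = a*d - b*c = (4)*(3) - (0)*(0) = 12 - 0 = 12.
Characteristic equation: λ² - (7)λ + (12) = 0.
Discriminant = (7)² - 4*(12) = 49 - 48 = 1.
λ = (7 ± √1) / 2 = (7 ± 1) / 2 = 3, 4.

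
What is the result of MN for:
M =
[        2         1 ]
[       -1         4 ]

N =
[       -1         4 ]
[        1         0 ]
MN =
[       -1         8 ]
[        5        -4 ]

Matrix multiplication: (MN)[i][j] = sum over k of M[i][k] * N[k][j].
  (MN)[0][0] = (2)*(-1) + (1)*(1) = -1
  (MN)[0][1] = (2)*(4) + (1)*(0) = 8
  (MN)[1][0] = (-1)*(-1) + (4)*(1) = 5
  (MN)[1][1] = (-1)*(4) + (4)*(0) = -4
MN =
[       -1         8 ]
[        5        -4 ]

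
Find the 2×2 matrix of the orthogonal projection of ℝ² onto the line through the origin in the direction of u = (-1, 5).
[[1/26, -5/26], [-5/26, 25/26]]

The orthogonal projection onto the line spanned by a nonzero vector u = (a, b) has matrix P = (u uᵀ) / (uᵀ u) = (1/(a² + b²)) · [[a², ab], [ab, b²]].
Here u = (-1, 5), so a² + b² = 1 + 25 = 26.
P = (1/26) · [[1, -5], [-5, 25]] = [[1/26, -5/26], [-5/26, 25/26]].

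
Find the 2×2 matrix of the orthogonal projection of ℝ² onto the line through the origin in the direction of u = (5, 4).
[[25/41, 20/41], [20/41, 16/41]]

The orthogonal projection onto the line spanned by a nonzero vector u = (a, b) has matrix P = (u uᵀ) / (uᵀ u) = (1/(a² + b²)) · [[a², ab], [ab, b²]].
Here u = (5, 4), so a² + b² = 25 + 16 = 41.
P = (1/41) · [[25, 20], [20, 16]] = [[25/41, 20/41], [20/41, 16/41]].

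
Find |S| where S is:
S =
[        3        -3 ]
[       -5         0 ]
det(S) = -15

For a 2×2 matrix [[a, b], [c, d]], det = a*d - b*c.
det(S) = (3)*(0) - (-3)*(-5) = 0 - 15 = -15.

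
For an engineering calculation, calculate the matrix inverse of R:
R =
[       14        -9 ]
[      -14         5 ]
det(R) = -56
R⁻¹ =
[    -5/56     -9/56 ]
[     -1/4      -1/4 ]

For a 2×2 matrix R = [[a, b], [c, d]] with det(R) ≠ 0, R⁻¹ = (1/det(R)) * [[d, -b], [-c, a]].
det(R) = (14)*(5) - (-9)*(-14) = 70 - 126 = -56.
R⁻¹ = (1/-56) * [[5, 9], [14, 14]].
Dividing each entry by -56 and reducing:
R⁻¹ =
[    -5/56     -9/56 ]
[     -1/4      -1/4 ]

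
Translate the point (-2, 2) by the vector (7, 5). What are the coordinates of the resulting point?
(5, 7)

Translation by (7, 5):
x' = -2 + 7 = 5
y' = 2 + 5 = 7
Homogeneous matrix: [[1, 0, 7], [0, 1, 5], [0, 0, 1]]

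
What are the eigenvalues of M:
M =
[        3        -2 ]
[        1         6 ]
λ = 4, 5

Solve det(M - λI) = 0. For a 2×2 matrix the characteristic equation is λ² - (trace)λ + det = 0.
trace(M) = a + d = 3 + 6 = 9.
det(M) = a*d - b*c = (3)*(6) - (-2)*(1) = 18 + 2 = 20.
Characteristic equation: λ² - (9)λ + (20) = 0.
Discriminant = (9)² - 4*(20) = 81 - 80 = 1.
λ = (9 ± √1) / 2 = (9 ± 1) / 2 = 4, 5.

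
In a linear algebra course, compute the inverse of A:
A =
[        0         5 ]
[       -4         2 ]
det(A) = 20
A⁻¹ =
[     1/10      -1/4 ]
[      1/5         0 ]

For a 2×2 matrix A = [[a, b], [c, d]] with det(A) ≠ 0, A⁻¹ = (1/det(A)) * [[d, -b], [-c, a]].
det(A) = (0)*(2) - (5)*(-4) = 0 + 20 = 20.
A⁻¹ = (1/20) * [[2, -5], [4, 0]].
Dividing each entry by 20 and reducing:
A⁻¹ =
[     1/10      -1/4 ]
[      1/5         0 ]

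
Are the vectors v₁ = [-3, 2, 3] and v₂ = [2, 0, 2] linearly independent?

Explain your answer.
Yes, linearly independent

Two vectors are linearly dependent iff one is a scalar multiple of the other.
No single scalar k satisfies v₂ = k·v₁ (the ratios of corresponding entries disagree), so v₁ and v₂ are linearly independent.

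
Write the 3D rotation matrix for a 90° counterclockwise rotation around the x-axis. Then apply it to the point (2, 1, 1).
R = [[1, 0, 0], [0, 0, -1], [0, 1, 0]]; R·(2, 1, 1) = (2, -1, 1)

Rotation matrix for 90° around x-axis:
cos(90°) = 0, sin(90°) = 1
R = [[1, 0, 0], [0, 0, -1], [0, 1, 0]]
Apply to (2, 1, 1): R·[2, 1, 1]ᵀ = (2, -1, 1)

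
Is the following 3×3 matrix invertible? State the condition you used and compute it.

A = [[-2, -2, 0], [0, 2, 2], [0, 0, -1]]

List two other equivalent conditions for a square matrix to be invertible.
Yes, invertible; det(A) = 4 ≠ 0. Equivalent conditions: rank(A) = 3; Ax = 0 has only the trivial solution; 0 is not an eigenvalue; the columns of A are linearly independent.

To check invertibility, compute det(A).
The given matrix is triangular, so det(A) equals the product of its diagonal entries = 4 ≠ 0.
Since det(A) ≠ 0, A is invertible.
Equivalent conditions for a square matrix A to be invertible:
- rank(A) = 3 (full rank).
- The homogeneous system Ax = 0 has only the trivial solution x = 0.
- 0 is not an eigenvalue of A.
- The columns (equivalently rows) of A are linearly independent.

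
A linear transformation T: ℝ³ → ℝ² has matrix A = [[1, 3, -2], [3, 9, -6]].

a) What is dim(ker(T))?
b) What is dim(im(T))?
dim(ker) = 2, dim(im) = 1

Observe that row 2 = 3 × row 1 (so the rows are linearly dependent).
Thus rank(A) = 1 (only one linearly independent row).
dim(im(T)) = rank(A) = 1.
By the rank-nullity theorem applied to T: ℝ³ → ℝ², rank(A) + nullity(A) = 3 (the domain dimension), so dim(ker(T)) = 3 - 1 = 2.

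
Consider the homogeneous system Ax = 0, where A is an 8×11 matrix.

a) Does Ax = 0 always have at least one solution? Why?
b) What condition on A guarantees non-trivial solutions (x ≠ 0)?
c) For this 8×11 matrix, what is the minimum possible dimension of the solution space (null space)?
a) Yes, x = 0 is always a solution. b) When A has linearly dependent columns (rank < n). c) Minimum nullity = 3.

a) x = 0 satisfies A·0 = 0, so the zero vector is always a solution.
b) Non-trivial solutions exist iff the columns of A are linearly dependent, equivalently rank(A) < n (the number of columns).
c) By rank-nullity, rank(A) + nullity(A) = n = 11. Since A has only 8 rows, rank(A) ≤ 8, so nullity(A) ≥ 11 - 8 = 3.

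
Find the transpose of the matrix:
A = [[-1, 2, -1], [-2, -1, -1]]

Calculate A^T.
[[-1, -2], [2, -1], [-1, -1]]

The transpose sends entry (i,j) to (j,i); rows become columns.
Row 0 of A: [-1, 2, -1] -> column 0 of A^T.
Row 1 of A: [-2, -1, -1] -> column 1 of A^T.
A^T = [[-1, -2], [2, -1], [-1, -1]]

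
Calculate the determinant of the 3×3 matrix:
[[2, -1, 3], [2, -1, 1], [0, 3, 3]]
12

Expansion along first row:
det = 2·det([[-1,1],[3,3]]) - -1·det([[2,1],[0,3]]) + 3·det([[2,-1],[0,3]])
    = 2·(-1·3 - 1·3) - -1·(2·3 - 1·0) + 3·(2·3 - -1·0)
    = 2·-6 - -1·6 + 3·6
    = -12 + 6 + 18 = 12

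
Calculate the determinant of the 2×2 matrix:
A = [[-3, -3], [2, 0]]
6

For A = [[a, b], [c, d]], det(A) = a*d - b*c.
det(A) = (-3)*(0) - (-3)*(2) = 0 - -6 = 6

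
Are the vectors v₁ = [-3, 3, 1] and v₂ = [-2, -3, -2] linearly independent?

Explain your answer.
Yes, linearly independent

Two vectors are linearly dependent iff one is a scalar multiple of the other.
No single scalar k satisfies v₂ = k·v₁ (the ratios of corresponding entries disagree), so v₁ and v₂ are linearly independent.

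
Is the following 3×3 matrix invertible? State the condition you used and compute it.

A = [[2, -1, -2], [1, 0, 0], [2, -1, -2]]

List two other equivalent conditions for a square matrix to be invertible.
No, not invertible; det(A) = 0 (two rows are equal, so the rows are linearly dependent). Equivalent conditions (failing for this A): rank(A) < 3; Ax = 0 has non-trivial solutions; 0 is an eigenvalue; the columns are linearly dependent.

To check invertibility, compute det(A).
In this matrix, row 0 and the last row are identical, so one row is a scalar multiple of another and the rows are linearly dependent.
A matrix with linearly dependent rows has det = 0 and is not invertible.
Equivalent failed conditions:
- rank(A) < 3.
- Ax = 0 has non-trivial solutions.
- 0 is an eigenvalue.
- The columns are linearly dependent.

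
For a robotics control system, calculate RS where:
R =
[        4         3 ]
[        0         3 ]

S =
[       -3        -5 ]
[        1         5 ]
RS =
[       -9        -5 ]
[        3        15 ]

Matrix multiplication: (RS)[i][j] = sum over k of R[i][k] * S[k][j].
  (RS)[0][0] = (4)*(-3) + (3)*(1) = -9
  (RS)[0][1] = (4)*(-5) + (3)*(5) = -5
  (RS)[1][0] = (0)*(-3) + (3)*(1) = 3
  (RS)[1][1] = (0)*(-5) + (3)*(5) = 15
RS =
[       -9        -5 ]
[        3        15 ]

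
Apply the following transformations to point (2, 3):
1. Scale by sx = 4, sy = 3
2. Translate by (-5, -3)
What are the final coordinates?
(3, 6)

Step 1: Scale (2, 3) by (sx, sy) = (4, 3) → (8, 9)
Step 2: Translate by (-5, -3) → (3, 6)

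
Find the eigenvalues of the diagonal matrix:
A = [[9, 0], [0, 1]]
λ₁ = 9, λ₂ = 1

The characteristic polynomial of A is det(A - λI) = (9 - λ)(1 - λ) = 0.
The roots are λ = 9 and λ = 1, so the eigenvalues are the diagonal entries.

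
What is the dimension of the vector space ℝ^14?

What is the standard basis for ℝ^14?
Dimension = 14; standard basis = {e_1, e_2, e_3, …, e_14}

ℝ^14 is the space of 14-tuples of real numbers; its dimension is 14.
The standard basis consists of 14 vectors: e_1, e_2, e_3, …, e_14, where e_i is the vector with 1 in position i and 0 elsewhere.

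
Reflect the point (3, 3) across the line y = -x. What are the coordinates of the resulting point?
(-3, -3)

Reflection across line y = -x: (3, 3) → (-3, -3)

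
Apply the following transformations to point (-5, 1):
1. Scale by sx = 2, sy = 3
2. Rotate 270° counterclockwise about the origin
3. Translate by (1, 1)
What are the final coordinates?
(4, 11)

Step 1: Scale → (-10, 3)
Step 2: Rotate 270° → (3, 10)
Step 3: Translate → (4, 11)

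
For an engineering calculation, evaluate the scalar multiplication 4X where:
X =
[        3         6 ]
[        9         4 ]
4X =
[       12        24 ]
[       36        16 ]

Scalar multiplication is elementwise: (4X)[i][j] = 4 * X[i][j].
  (4X)[0][0] = 4 * (3) = 12
  (4X)[0][1] = 4 * (6) = 24
  (4X)[1][0] = 4 * (9) = 36
  (4X)[1][1] = 4 * (4) = 16
4X =
[       12        24 ]
[       36        16 ]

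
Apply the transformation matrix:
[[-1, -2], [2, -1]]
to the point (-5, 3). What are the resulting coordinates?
(-1, -13)

Matrix multiplication:
[[-1, -2], [2, -1]] × [-5, 3]ᵀ
= [-1×-5 + -2×3, 2×-5 + -1×3]ᵀ
= [-1.0000, -13.0000]ᵀ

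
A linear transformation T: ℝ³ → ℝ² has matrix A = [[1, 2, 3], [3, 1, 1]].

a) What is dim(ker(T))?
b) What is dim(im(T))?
dim(ker) = 1, dim(im) = 2

The two rows are not scalar multiples of one another (no single k satisfies row 2 = k × row 1), so they are linearly independent.
Thus rank(A) = 2.
dim(im(T)) = rank(A) = 2.
By the rank-nullity theorem applied to T: ℝ³ → ℝ², rank(A) + nullity(A) = 3 (the domain dimension), so dim(ker(T)) = 3 - 2 = 1.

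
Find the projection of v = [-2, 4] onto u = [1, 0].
[-2, 0]

The projection of v onto u is proj_u(v) = ((v·u) / (u·u)) · u.
v·u = (-2)*(1) + (4)*(0) = -2.
u·u = (1)*(1) + (0)*(0) = 1.
coefficient = -2 / 1 = -2.
proj_u(v) = -2 · [1, 0] = [-2, 0].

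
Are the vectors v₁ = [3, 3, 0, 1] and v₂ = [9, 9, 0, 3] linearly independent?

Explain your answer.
No, linearly dependent (v₂ = 3·v₁)

Check whether there is a scalar k with v₂ = k·v₁.
Comparing components, k = 3 satisfies 3·[3, 3, 0, 1] = [9, 9, 0, 3].
Since v₂ is a scalar multiple of v₁, the two vectors are linearly dependent.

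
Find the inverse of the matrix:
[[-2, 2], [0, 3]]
[[-1/2, 1/3], [0, 1/3]]

For [[a,b],[c,d]], inverse = (1/det)·[[d,-b],[-c,a]]
det = -2·3 - 2·0 = -6
Inverse = (1/-6)·[[3, -2], [0, -2]]
        = [[-1/2, 1/3], [0, 1/3]]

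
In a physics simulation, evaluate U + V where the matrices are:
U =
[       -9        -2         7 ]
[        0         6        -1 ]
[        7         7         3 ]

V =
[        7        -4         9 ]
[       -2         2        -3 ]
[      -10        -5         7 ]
U + V =
[       -2        -6        16 ]
[       -2         8        -4 ]
[       -3         2        10 ]

Matrix addition is elementwise: (U+V)[i][j] = U[i][j] + V[i][j].
  (U+V)[0][0] = (-9) + (7) = -2
  (U+V)[0][1] = (-2) + (-4) = -6
  (U+V)[0][2] = (7) + (9) = 16
  (U+V)[1][0] = (0) + (-2) = -2
  (U+V)[1][1] = (6) + (2) = 8
  (U+V)[1][2] = (-1) + (-3) = -4
  (U+V)[2][0] = (7) + (-10) = -3
  (U+V)[2][1] = (7) + (-5) = 2
  (U+V)[2][2] = (3) + (7) = 10
U + V =
[       -2        -6        16 ]
[       -2         8        -4 ]
[       -3         2        10 ]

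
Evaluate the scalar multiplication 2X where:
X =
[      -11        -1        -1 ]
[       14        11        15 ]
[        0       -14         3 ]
2X =
[      -22        -2        -2 ]
[       28        22        30 ]
[        0       -28         6 ]

Scalar multiplication is elementwise: (2X)[i][j] = 2 * X[i][j].
  (2X)[0][0] = 2 * (-11) = -22
  (2X)[0][1] = 2 * (-1) = -2
  (2X)[0][2] = 2 * (-1) = -2
  (2X)[1][0] = 2 * (14) = 28
  (2X)[1][1] = 2 * (11) = 22
  (2X)[1][2] = 2 * (15) = 30
  (2X)[2][0] = 2 * (0) = 0
  (2X)[2][1] = 2 * (-14) = -28
  (2X)[2][2] = 2 * (3) = 6
2X =
[      -22        -2        -2 ]
[       28        22        30 ]
[        0       -28         6 ]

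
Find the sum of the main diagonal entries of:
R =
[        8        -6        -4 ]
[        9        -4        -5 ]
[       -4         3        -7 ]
tr(R) = 8 - 4 - 7 = -3

The trace of a square matrix is the sum of its diagonal entries.
Diagonal entries of R: R[0][0] = 8, R[1][1] = -4, R[2][2] = -7.
tr(R) = 8 - 4 - 7 = -3.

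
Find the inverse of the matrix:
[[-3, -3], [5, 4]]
[[4/3, 1], [-5/3, -1]]

For [[a,b],[c,d]], inverse = (1/det)·[[d,-b],[-c,a]]
det = -3·4 - -3·5 = 3
Inverse = (1/3)·[[4, 3], [-5, -3]]
        = [[4/3, 1], [-5/3, -1]]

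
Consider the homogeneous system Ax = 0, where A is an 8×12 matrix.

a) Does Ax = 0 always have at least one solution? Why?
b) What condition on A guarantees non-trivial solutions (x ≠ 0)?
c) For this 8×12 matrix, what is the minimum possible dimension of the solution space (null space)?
a) Yes, x = 0 is always a solution. b) When A has linearly dependent columns (rank < n). c) Minimum nullity = 4.

a) x = 0 satisfies A·0 = 0, so the zero vector is always a solution.
b) Non-trivial solutions exist iff the columns of A are linearly dependent, equivalently rank(A) < n (the number of columns).
c) By rank-nullity, rank(A) + nullity(A) = n = 12. Since A has only 8 rows, rank(A) ≤ 8, so nullity(A) ≥ 12 - 8 = 4.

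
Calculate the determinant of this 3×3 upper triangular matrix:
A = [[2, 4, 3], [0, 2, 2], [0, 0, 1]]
4

The determinant of a triangular matrix is the product of its diagonal entries (the off-diagonal entries above the diagonal do not affect it).
det(A) = (2) * (2) * (1) = 4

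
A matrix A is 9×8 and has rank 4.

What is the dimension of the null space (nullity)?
4

The rank-nullity theorem for an m×n matrix states:
rank(A) + nullity(A) = n (the number of columns).
Here n = 8 and rank(A) = 4, so nullity(A) = 8 - 4 = 4.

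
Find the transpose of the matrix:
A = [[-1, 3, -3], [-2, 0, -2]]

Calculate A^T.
[[-1, -2], [3, 0], [-3, -2]]

The transpose sends entry (i,j) to (j,i); rows become columns.
Row 0 of A: [-1, 3, -3] -> column 0 of A^T.
Row 1 of A: [-2, 0, -2] -> column 1 of A^T.
A^T = [[-1, -2], [3, 0], [-3, -2]]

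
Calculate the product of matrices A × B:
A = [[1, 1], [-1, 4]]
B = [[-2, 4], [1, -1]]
[[-1, 3], [6, -8]]

Matrix multiplication:
C[0][0] = 1×-2 + 1×1 = -1
C[0][1] = 1×4 + 1×-1 = 3
C[1][0] = -1×-2 + 4×1 = 6
C[1][1] = -1×4 + 4×-1 = -8
Result: [[-1, 3], [6, -8]]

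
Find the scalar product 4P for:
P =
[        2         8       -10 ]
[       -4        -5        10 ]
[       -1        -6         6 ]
4P =
[        8        32       -40 ]
[      -16       -20        40 ]
[       -4       -24        24 ]

Scalar multiplication is elementwise: (4P)[i][j] = 4 * P[i][j].
  (4P)[0][0] = 4 * (2) = 8
  (4P)[0][1] = 4 * (8) = 32
  (4P)[0][2] = 4 * (-10) = -40
  (4P)[1][0] = 4 * (-4) = -16
  (4P)[1][1] = 4 * (-5) = -20
  (4P)[1][2] = 4 * (10) = 40
  (4P)[2][0] = 4 * (-1) = -4
  (4P)[2][1] = 4 * (-6) = -24
  (4P)[2][2] = 4 * (6) = 24
4P =
[        8        32       -40 ]
[      -16       -20        40 ]
[       -4       -24        24 ]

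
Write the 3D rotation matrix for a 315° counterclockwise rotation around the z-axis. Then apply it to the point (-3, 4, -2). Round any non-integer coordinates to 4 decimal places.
R = [[√2/2, √2/2, 0], [-√2/2, √2/2, 0], [0, 0, 1]]; R·(-3, 4, -2) = (0.7071, 4.9497, -2.0000)

Rotation matrix for 315° around z-axis:
cos(315°) = √2/2, sin(315°) = -√2/2
R = [[√2/2, √2/2, 0], [-√2/2, √2/2, 0], [0, 0, 1]]
Apply to (-3, 4, -2): R·[-3, 4, -2]ᵀ = (0.7071, 4.9497, -2.0000)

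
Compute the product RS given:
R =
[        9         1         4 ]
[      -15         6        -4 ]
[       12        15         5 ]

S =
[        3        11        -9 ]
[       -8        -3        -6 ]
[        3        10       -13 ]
RS =
[       31       136      -139 ]
[     -105      -223       151 ]
[      -69       137      -263 ]

Matrix multiplication: (RS)[i][j] = sum over k of R[i][k] * S[k][j].
  (RS)[0][0] = (9)*(3) + (1)*(-8) + (4)*(3) = 31
  (RS)[0][1] = (9)*(11) + (1)*(-3) + (4)*(10) = 136
  (RS)[0][2] = (9)*(-9) + (1)*(-6) + (4)*(-13) = -139
  (RS)[1][0] = (-15)*(3) + (6)*(-8) + (-4)*(3) = -105
  (RS)[1][1] = (-15)*(11) + (6)*(-3) + (-4)*(10) = -223
  (RS)[1][2] = (-15)*(-9) + (6)*(-6) + (-4)*(-13) = 151
  (RS)[2][0] = (12)*(3) + (15)*(-8) + (5)*(3) = -69
  (RS)[2][1] = (12)*(11) + (15)*(-3) + (5)*(10) = 137
  (RS)[2][2] = (12)*(-9) + (15)*(-6) + (5)*(-13) = -263
RS =
[       31       136      -139 ]
[     -105      -223       151 ]
[      -69       137      -263 ]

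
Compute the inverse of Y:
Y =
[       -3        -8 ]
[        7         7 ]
det(Y) = 35
Y⁻¹ =
[      1/5      8/35 ]
[     -1/5     -3/35 ]

For a 2×2 matrix Y = [[a, b], [c, d]] with det(Y) ≠ 0, Y⁻¹ = (1/det(Y)) * [[d, -b], [-c, a]].
det(Y) = (-3)*(7) - (-8)*(7) = -21 + 56 = 35.
Y⁻¹ = (1/35) * [[7, 8], [-7, -3]].
Dividing each entry by 35 and reducing:
Y⁻¹ =
[      1/5      8/35 ]
[     -1/5     -3/35 ]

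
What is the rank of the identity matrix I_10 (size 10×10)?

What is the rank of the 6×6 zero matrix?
rank(I_10) = 10, rank(0) = 0

The identity I_10 has 10 columns that are the standard basis vectors e_1, …, e_10. These are linearly independent, so all 10 columns are pivots and rank(I_10) = 10.
The 6×6 zero matrix has every entry zero, so every row is the zero row and there are no pivots; rank(0) = 0.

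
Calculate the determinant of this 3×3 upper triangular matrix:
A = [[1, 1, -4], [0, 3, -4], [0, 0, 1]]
3

The determinant of a triangular matrix is the product of its diagonal entries (the off-diagonal entries above the diagonal do not affect it).
det(A) = (1) * (3) * (1) = 3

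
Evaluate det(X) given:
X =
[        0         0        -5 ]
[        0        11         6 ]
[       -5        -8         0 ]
det(X) = -275

Expand along row 0 (cofactor expansion): det(X) = a*(e*i - f*h) - b*(d*i - f*g) + c*(d*h - e*g), where the 3×3 is [[a, b, c], [d, e, f], [g, h, i]].
Minor M_00 = (11)*(0) - (6)*(-8) = 0 + 48 = 48.
Minor M_01 = (0)*(0) - (6)*(-5) = 0 + 30 = 30.
Minor M_02 = (0)*(-8) - (11)*(-5) = 0 + 55 = 55.
det(X) = (0)*(48) - (0)*(30) + (-5)*(55) = 0 + 0 - 275 = -275.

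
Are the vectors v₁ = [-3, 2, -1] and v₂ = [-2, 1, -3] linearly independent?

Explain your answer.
Yes, linearly independent

Two vectors are linearly dependent iff one is a scalar multiple of the other.
No single scalar k satisfies v₂ = k·v₁ (the ratios of corresponding entries disagree), so v₁ and v₂ are linearly independent.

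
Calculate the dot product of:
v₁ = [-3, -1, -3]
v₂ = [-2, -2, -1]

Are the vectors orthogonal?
11, No

The dot product is the sum of products of corresponding components.
v₁·v₂ = (-3)*(-2) + (-1)*(-2) + (-3)*(-1) = 6 + 2 + 3 = 11.
Two vectors are orthogonal iff their dot product is 0; here the dot product is 11, so the vectors are not orthogonal.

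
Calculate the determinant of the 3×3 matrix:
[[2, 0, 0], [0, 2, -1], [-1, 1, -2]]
-6

Expansion along first row:
det = 2·det([[2,-1],[1,-2]]) - 0·det([[0,-1],[-1,-2]]) + 0·det([[0,2],[-1,1]])
    = 2·(2·-2 - -1·1) - 0·(0·-2 - -1·-1) + 0·(0·1 - 2·-1)
    = 2·-3 - 0·-1 + 0·2
    = -6 + 0 + 0 = -6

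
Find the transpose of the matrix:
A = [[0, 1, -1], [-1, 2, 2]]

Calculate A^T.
[[0, -1], [1, 2], [-1, 2]]

The transpose sends entry (i,j) to (j,i); rows become columns.
Row 0 of A: [0, 1, -1] -> column 0 of A^T.
Row 1 of A: [-1, 2, 2] -> column 1 of A^T.
A^T = [[0, -1], [1, 2], [-1, 2]]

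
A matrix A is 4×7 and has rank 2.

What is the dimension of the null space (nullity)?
5

The rank-nullity theorem for an m×n matrix states:
rank(A) + nullity(A) = n (the number of columns).
Here n = 7 and rank(A) = 2, so nullity(A) = 7 - 2 = 5.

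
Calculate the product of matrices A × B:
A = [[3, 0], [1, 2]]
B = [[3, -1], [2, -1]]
[[9, -3], [7, -3]]

Matrix multiplication:
C[0][0] = 3×3 + 0×2 = 9
C[0][1] = 3×-1 + 0×-1 = -3
C[1][0] = 1×3 + 2×2 = 7
C[1][1] = 1×-1 + 2×-1 = -3
Result: [[9, -3], [7, -3]]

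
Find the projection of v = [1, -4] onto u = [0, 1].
[0, -4]

The projection of v onto u is proj_u(v) = ((v·u) / (u·u)) · u.
v·u = (1)*(0) + (-4)*(1) = -4.
u·u = (0)*(0) + (1)*(1) = 1.
coefficient = -4 / 1 = -4.
proj_u(v) = -4 · [0, 1] = [0, -4].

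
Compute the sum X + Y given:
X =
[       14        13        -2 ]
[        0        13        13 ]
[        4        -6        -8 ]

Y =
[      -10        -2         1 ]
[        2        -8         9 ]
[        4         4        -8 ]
X + Y =
[        4        11        -1 ]
[        2         5        22 ]
[        8        -2       -16 ]

Matrix addition is elementwise: (X+Y)[i][j] = X[i][j] + Y[i][j].
  (X+Y)[0][0] = (14) + (-10) = 4
  (X+Y)[0][1] = (13) + (-2) = 11
  (X+Y)[0][2] = (-2) + (1) = -1
  (X+Y)[1][0] = (0) + (2) = 2
  (X+Y)[1][1] = (13) + (-8) = 5
  (X+Y)[1][2] = (13) + (9) = 22
  (X+Y)[2][0] = (4) + (4) = 8
  (X+Y)[2][1] = (-6) + (4) = -2
  (X+Y)[2][2] = (-8) + (-8) = -16
X + Y =
[        4        11        -1 ]
[        2         5        22 ]
[        8        -2       -16 ]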